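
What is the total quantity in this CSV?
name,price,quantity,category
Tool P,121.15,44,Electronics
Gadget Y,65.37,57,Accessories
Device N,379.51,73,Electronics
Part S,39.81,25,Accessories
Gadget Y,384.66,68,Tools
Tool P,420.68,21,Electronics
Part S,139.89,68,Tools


Computing total quantity:
Values: [44, 57, 73, 25, 68, 21, 68]
Sum = 356

356


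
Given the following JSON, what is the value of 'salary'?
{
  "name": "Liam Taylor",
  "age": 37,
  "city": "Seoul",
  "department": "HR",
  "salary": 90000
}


Looking up field 'salary'
Value: 90000

90000


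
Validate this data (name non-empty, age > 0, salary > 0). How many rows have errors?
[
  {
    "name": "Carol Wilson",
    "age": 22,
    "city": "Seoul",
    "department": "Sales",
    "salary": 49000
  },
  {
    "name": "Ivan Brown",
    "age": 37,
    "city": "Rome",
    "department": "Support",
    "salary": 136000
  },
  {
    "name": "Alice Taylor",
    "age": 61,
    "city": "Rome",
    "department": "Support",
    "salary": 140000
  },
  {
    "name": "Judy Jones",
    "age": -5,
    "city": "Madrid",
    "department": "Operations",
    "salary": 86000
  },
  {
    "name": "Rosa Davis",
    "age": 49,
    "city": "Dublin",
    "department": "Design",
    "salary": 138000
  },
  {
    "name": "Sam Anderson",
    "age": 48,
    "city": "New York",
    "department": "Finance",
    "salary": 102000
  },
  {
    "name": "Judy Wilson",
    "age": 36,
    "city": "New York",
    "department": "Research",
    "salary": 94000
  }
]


Validating 7 records:
Rules: name non-empty, age > 0, salary > 0

  Row 1 (Carol Wilson): OK
  Row 2 (Ivan Brown): OK
  Row 3 (Alice Taylor): OK
  Row 4 (Judy Jones): negative age: -5
  Row 5 (Rosa Davis): OK
  Row 6 (Sam Anderson): OK
  Row 7 (Judy Wilson): OK

Total errors: 1

1 errors


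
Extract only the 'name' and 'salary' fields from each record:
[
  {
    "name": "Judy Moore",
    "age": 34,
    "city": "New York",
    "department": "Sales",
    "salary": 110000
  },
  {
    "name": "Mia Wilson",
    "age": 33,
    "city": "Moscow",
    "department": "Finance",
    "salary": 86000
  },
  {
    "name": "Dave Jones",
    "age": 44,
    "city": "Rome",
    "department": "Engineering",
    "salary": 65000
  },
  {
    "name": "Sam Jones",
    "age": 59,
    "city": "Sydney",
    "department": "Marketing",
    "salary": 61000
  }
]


Original: 4 records with fields: name, age, city, department, salary
Keep: ['name', 'salary']
Drop: ['age', 'city', 'department']
Result: 4 records, 2 fields each

[
  {
    "name": "Judy Moore",
    "salary": 110000
  },
  {
    "name": "Mia Wilson",
    "salary": 86000
  },
  {
    "name": "Dave Jones",
    "salary": 65000
  },
  {
    "name": "Sam Jones",
    "salary": 61000
  }
]


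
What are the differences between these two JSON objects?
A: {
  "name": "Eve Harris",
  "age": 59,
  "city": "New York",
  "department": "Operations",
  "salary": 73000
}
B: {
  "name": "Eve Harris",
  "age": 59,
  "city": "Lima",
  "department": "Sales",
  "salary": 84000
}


Comparing each field (in key order):
  name: same
  age: same
  city: DIFFERENT
  department: DIFFERENT
  salary: DIFFERENT
Differences:
  city: New York -> Lima
  department: Operations -> Sales
  salary: 73000 -> 84000

3 field(s) changed

3 changes: city, department, salary


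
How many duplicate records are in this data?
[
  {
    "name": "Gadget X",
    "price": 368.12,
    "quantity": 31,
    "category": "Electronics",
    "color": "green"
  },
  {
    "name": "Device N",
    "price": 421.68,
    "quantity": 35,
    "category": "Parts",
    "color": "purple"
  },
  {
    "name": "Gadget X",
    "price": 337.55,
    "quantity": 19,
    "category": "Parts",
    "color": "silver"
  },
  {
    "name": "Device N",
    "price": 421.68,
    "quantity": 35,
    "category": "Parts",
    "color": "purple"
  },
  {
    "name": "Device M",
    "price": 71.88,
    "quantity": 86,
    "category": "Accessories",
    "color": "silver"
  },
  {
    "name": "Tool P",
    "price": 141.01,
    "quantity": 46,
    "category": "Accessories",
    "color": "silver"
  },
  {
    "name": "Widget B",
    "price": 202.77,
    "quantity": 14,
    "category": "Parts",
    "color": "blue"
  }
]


Checking 7 records for duplicates:

  Row 1: Gadget X ($368.12, qty 31)
  Row 2: Device N ($421.68, qty 35)
  Row 3: Gadget X ($337.55, qty 19)
  Row 4: Device N ($421.68, qty 35) <-- DUPLICATE
  Row 5: Device M ($71.88, qty 86)
  Row 6: Tool P ($141.01, qty 46)
  Row 7: Widget B ($202.77, qty 14)

Duplicates found: 1
Unique records: 6

1 duplicates, 6 unique


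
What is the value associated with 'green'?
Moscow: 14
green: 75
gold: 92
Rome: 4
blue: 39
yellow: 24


Looking up key 'green'
Value: 75

75


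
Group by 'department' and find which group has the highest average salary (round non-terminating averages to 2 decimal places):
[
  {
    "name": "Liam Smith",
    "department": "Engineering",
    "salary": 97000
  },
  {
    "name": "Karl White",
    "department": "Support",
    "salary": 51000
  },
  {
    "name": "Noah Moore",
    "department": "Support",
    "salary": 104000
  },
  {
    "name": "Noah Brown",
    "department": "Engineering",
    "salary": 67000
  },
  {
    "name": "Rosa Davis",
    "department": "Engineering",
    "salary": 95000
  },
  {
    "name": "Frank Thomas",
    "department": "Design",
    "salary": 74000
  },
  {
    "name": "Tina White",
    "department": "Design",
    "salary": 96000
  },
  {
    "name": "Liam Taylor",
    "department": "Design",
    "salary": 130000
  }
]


Group by: department

Groups:
  Design: 3 people, avg salary = 300000/3 = $100000
  Engineering: 3 people, avg salary = 259000/3 ≈ $86333.33
  Support: 2 people, avg salary = 155000/2 = $77500

Highest average salary: Design ($100000)

Design ($100000)


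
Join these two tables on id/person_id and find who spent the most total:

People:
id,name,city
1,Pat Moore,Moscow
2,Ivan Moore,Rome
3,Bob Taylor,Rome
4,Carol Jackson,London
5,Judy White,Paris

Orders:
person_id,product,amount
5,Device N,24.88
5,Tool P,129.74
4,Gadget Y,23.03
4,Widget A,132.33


Join on: people.id = orders.person_id

Joined rows:
  Judy White (Paris) bought Device N for $24.88
  Judy White (Paris) bought Tool P for $129.74
  Carol Jackson (London) bought Gadget Y for $23.03
  Carol Jackson (London) bought Widget A for $132.33

Total per person:
  Carol Jackson: $155.36
  Judy White: $154.62

Top spender: Carol Jackson ($155.36)

Carol Jackson ($155.36)


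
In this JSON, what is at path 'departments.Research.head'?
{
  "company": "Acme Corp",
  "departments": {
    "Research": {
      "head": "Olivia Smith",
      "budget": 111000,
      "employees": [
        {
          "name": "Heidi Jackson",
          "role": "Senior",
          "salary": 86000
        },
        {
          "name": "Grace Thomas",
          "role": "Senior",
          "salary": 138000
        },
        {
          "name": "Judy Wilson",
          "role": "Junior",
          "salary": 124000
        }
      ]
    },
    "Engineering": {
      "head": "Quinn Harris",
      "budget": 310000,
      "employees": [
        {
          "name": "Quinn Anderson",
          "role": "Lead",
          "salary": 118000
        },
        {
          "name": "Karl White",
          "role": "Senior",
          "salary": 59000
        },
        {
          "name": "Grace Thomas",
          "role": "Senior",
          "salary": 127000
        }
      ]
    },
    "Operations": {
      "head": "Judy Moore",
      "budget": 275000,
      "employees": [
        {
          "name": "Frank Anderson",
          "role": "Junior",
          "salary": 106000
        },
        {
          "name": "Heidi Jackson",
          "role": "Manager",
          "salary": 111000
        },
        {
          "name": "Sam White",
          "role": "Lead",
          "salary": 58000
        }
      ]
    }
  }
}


Path: departments.Research.head

Navigate:
  -> departments
  -> Research
  -> head = 'Olivia Smith'

Olivia Smith


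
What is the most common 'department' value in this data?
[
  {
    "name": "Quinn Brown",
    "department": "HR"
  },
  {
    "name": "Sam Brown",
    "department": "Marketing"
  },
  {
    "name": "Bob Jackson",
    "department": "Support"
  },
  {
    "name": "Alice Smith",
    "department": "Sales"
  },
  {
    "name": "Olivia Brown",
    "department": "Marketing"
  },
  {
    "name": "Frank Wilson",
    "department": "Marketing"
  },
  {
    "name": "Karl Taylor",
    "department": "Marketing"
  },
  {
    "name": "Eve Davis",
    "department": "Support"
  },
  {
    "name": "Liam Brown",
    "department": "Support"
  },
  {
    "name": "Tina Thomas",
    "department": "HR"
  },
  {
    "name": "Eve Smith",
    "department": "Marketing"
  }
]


Counting 'department' values across 11 records:

  Marketing: 5 #####
  Support: 3 ###
  HR: 2 ##
  Sales: 1 #

Most common: Marketing (5 times)

Marketing (5 times)


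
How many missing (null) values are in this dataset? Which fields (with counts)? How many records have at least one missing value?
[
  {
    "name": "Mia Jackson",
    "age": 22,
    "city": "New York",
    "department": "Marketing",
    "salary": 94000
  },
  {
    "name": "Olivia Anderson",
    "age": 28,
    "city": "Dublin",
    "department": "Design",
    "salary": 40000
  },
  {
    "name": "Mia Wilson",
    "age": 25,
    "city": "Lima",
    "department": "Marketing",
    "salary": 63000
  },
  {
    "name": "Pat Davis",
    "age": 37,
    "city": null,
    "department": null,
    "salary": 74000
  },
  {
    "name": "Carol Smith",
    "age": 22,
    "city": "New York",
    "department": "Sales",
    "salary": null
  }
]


Checking for missing (null) values in 5 records:

  Mia Jackson: complete
  Olivia Anderson: complete
  Mia Wilson: complete
  Pat Davis: city, department
  Carol Smith: salary

Per field:
  name: 0 missing
  age: 0 missing
  city: 1 missing
  department: 1 missing
  salary: 1 missing

Total missing values: 3
Records with any missing: 2

3 missing values (city: 1, department: 1, salary: 1); 2 incomplete records


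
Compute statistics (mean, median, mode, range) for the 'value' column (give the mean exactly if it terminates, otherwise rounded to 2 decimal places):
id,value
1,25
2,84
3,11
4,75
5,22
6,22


Data: [25, 84, 11, 75, 22, 22]
Count: 6
Sum: 239
Mean: 239/6 ≈ 39.83 (rounded to 2 decimal places)
Sorted: [11, 22, 22, 25, 75, 84]
Median: 23.5
Mode: 22 (2 times)
Range: 84 - 11 = 73
Min: 11, Max: 84

mean≈39.83, median=23.5, mode=22, range=73


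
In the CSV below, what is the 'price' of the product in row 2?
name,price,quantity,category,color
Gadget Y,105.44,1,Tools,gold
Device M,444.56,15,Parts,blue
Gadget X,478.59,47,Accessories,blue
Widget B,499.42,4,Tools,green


Query: Row 2 ('Device M'), column 'price'
Value: 444.56

444.56


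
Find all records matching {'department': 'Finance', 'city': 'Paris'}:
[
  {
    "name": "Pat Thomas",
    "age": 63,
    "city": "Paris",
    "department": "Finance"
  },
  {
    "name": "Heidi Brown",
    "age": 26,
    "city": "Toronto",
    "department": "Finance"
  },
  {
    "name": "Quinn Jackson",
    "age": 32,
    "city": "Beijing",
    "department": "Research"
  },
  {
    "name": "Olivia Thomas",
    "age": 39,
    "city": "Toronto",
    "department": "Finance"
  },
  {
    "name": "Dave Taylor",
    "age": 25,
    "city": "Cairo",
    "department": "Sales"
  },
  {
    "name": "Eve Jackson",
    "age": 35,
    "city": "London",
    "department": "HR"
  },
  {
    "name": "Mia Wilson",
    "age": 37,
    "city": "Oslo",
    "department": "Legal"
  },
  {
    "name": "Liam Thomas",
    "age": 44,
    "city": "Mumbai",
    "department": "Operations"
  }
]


Search criteria: {'department': 'Finance', 'city': 'Paris'}

Checking 8 records:
  Pat Thomas: {department: Finance, city: Paris} <-- MATCH
  Heidi Brown: {department: Finance, city: Toronto}
  Quinn Jackson: {department: Research, city: Beijing}
  Olivia Thomas: {department: Finance, city: Toronto}
  Dave Taylor: {department: Sales, city: Cairo}
  Eve Jackson: {department: HR, city: London}
  Mia Wilson: {department: Legal, city: Oslo}
  Liam Thomas: {department: Operations, city: Mumbai}

Matches: ["Pat Thomas"]

["Pat Thomas"]


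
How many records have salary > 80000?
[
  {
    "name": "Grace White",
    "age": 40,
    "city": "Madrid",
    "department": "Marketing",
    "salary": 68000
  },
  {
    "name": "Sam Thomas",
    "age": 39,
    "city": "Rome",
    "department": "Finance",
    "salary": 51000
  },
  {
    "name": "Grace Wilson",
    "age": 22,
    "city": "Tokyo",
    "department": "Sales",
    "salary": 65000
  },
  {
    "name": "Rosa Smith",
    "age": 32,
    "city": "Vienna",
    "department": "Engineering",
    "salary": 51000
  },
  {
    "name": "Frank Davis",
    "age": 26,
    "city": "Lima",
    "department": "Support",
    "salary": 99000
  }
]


Data: 5 records
Condition: salary > 80000

Checking each record:
  Grace White: 68000
  Sam Thomas: 51000
  Grace Wilson: 65000
  Rosa Smith: 51000
  Frank Davis: 99000 MATCH

Count: 1

1


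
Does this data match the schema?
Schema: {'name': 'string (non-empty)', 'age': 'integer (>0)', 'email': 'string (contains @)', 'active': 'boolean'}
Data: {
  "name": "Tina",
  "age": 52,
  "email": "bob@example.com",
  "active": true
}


Validating each field against schema:
  name: OK (non-empty string)
  age: OK (positive integer)
  email: OK (string with @)
  active: OK (boolean)

Result: VALID

VALID


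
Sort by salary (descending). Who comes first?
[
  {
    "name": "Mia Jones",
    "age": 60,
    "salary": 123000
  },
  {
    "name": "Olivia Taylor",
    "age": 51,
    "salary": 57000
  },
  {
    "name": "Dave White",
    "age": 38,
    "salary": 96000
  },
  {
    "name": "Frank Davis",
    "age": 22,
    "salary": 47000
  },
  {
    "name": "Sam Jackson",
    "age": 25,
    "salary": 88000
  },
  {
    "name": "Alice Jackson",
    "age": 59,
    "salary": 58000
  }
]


Sort by: salary (descending)

Sorted order:
  1. Mia Jones (salary = 123000)
  2. Dave White (salary = 96000)
  3. Sam Jackson (salary = 88000)
  4. Alice Jackson (salary = 58000)
  5. Olivia Taylor (salary = 57000)
  6. Frank Davis (salary = 47000)

First: Mia Jones

Mia Jones


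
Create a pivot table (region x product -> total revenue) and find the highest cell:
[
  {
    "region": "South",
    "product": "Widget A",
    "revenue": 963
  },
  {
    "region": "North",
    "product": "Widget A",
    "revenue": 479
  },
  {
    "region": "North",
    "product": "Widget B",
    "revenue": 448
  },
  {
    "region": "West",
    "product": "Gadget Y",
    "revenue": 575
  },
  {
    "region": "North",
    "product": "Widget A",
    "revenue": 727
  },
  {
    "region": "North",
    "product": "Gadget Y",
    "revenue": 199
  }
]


Pivot: region (rows) x product (columns) -> total revenue

     Gadget Y      Widget A      Widget B    
North          199          1206           448  
South            0           963             0  
West           575             0             0  

Highest: North / Widget A = $1206

North / Widget A = $1206


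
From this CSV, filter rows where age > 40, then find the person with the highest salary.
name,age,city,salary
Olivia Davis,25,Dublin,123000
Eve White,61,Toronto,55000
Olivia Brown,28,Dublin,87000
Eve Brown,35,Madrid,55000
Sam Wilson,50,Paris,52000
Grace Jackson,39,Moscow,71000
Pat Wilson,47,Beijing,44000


Filter: age > 40
Sort by: salary (descending)

Filtered records (3):
  Eve White, age 61, salary $55000
  Sam Wilson, age 50, salary $52000
  Pat Wilson, age 47, salary $44000

Highest salary: Eve White ($55000)

Eve White


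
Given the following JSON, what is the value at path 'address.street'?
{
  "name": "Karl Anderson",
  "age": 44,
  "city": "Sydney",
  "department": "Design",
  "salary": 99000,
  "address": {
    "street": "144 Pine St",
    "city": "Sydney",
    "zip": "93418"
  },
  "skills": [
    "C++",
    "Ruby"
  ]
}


Query: address.street
Path: address -> street
Value: 144 Pine St

144 Pine St


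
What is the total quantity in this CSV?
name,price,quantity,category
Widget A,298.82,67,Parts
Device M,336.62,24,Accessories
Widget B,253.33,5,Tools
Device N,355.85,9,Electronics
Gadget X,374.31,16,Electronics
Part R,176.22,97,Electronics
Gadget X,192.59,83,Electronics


Computing total quantity:
Values: [67, 24, 5, 9, 16, 97, 83]
Sum = 301

301


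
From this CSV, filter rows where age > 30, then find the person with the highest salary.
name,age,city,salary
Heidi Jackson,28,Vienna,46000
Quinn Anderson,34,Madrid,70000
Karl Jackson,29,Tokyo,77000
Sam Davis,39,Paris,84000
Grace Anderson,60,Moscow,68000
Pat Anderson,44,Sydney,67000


Filter: age > 30
Sort by: salary (descending)

Filtered records (4):
  Sam Davis, age 39, salary $84000
  Quinn Anderson, age 34, salary $70000
  Grace Anderson, age 60, salary $68000
  Pat Anderson, age 44, salary $67000

Highest salary: Sam Davis ($84000)

Sam Davis


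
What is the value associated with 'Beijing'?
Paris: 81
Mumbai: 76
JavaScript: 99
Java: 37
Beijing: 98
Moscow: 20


Looking up key 'Beijing'
Value: 98

98


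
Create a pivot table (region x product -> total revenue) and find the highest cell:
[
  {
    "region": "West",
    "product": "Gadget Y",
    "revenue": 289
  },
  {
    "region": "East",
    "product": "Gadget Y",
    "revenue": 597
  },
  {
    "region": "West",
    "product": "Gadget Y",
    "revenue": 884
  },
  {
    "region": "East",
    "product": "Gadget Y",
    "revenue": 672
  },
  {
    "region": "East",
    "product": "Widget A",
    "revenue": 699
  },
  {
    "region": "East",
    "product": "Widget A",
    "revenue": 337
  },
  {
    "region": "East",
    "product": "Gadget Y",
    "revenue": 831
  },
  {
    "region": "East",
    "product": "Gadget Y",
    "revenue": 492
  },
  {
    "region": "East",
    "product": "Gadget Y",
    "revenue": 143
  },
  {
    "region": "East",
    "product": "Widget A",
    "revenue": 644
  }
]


Pivot: region (rows) x product (columns) -> total revenue

     Gadget Y      Widget A    
East          2735          1680  
West          1173             0  

Highest: East / Gadget Y = $2735

East / Gadget Y = $2735


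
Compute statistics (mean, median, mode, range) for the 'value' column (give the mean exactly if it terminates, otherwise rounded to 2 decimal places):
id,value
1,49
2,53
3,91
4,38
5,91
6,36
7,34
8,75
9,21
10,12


Data: [49, 53, 91, 38, 91, 36, 34, 75, 21, 12]
Count: 10
Sum: 500
Mean: 500/10 = 50
Sorted: [12, 21, 34, 36, 38, 49, 53, 75, 91, 91]
Median: 43.5
Mode: 91 (2 times)
Range: 91 - 12 = 79
Min: 12, Max: 91

mean=50, median=43.5, mode=91, range=79


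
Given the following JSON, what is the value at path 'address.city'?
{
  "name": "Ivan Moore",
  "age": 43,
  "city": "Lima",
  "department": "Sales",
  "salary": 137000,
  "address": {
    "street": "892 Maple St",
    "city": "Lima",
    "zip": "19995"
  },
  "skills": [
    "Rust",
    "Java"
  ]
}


Query: address.city
Path: address -> city
Value: Lima

Lima


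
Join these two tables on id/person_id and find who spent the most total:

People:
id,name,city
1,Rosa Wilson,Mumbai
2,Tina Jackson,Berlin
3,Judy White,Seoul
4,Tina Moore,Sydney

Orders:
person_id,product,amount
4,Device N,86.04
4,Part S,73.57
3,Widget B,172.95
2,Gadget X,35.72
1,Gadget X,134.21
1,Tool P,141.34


Join on: people.id = orders.person_id

Joined rows:
  Tina Moore (Sydney) bought Device N for $86.04
  Tina Moore (Sydney) bought Part S for $73.57
  Judy White (Seoul) bought Widget B for $172.95
  Tina Jackson (Berlin) bought Gadget X for $35.72
  Rosa Wilson (Mumbai) bought Gadget X for $134.21
  Rosa Wilson (Mumbai) bought Tool P for $141.34

Total per person:
  Rosa Wilson: $275.55
  Judy White: $172.95
  Tina Moore: $159.61
  Tina Jackson: $35.72

Top spender: Rosa Wilson ($275.55)

Rosa Wilson ($275.55)


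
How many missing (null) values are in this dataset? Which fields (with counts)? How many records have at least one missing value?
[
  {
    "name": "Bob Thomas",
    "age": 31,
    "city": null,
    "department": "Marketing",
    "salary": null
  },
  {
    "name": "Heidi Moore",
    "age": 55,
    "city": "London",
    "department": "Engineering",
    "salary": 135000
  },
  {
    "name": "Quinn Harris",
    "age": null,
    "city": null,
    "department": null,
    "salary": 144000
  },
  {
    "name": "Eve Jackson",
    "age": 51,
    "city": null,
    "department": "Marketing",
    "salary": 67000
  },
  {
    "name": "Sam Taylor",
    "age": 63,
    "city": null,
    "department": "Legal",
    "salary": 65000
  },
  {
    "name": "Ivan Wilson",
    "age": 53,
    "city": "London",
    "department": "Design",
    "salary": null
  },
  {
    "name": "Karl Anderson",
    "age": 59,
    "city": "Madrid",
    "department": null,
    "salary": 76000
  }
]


Checking for missing (null) values in 7 records:

  Bob Thomas: city, salary
  Heidi Moore: complete
  Quinn Harris: age, city, department
  Eve Jackson: city
  Sam Taylor: city
  Ivan Wilson: salary
  Karl Anderson: department

Per field:
  name: 0 missing
  age: 1 missing
  city: 4 missing
  department: 2 missing
  salary: 2 missing

Total missing values: 9
Records with any missing: 6

9 missing values (age: 1, city: 4, department: 2, salary: 2); 6 incomplete records


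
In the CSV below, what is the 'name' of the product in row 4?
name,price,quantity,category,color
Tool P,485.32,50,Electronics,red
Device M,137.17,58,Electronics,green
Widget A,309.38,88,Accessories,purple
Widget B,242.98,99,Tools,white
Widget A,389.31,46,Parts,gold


Query: Row 4 ('Widget B'), column 'name'
Value: Widget B

Widget B


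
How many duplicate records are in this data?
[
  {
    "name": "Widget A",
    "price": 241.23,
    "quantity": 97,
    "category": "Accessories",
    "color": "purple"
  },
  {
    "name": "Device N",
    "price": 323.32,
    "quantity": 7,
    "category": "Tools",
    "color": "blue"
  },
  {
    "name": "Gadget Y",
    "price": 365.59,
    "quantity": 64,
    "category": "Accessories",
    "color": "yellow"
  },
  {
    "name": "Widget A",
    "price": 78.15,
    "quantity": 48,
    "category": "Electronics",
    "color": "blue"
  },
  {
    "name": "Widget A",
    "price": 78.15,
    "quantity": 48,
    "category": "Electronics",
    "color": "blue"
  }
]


Checking 5 records for duplicates:

  Row 1: Widget A ($241.23, qty 97)
  Row 2: Device N ($323.32, qty 7)
  Row 3: Gadget Y ($365.59, qty 64)
  Row 4: Widget A ($78.15, qty 48)
  Row 5: Widget A ($78.15, qty 48) <-- DUPLICATE

Duplicates found: 1
Unique records: 4

1 duplicates, 4 unique


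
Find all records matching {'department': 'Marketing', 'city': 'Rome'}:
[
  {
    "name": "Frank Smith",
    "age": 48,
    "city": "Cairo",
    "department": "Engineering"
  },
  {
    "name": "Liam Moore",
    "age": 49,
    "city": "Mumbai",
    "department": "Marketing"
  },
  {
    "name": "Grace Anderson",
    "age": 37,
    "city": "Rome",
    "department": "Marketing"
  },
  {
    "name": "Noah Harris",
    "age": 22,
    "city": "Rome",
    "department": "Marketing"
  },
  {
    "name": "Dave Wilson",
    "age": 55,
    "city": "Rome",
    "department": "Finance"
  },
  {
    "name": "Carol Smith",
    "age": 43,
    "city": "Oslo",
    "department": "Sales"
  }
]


Search criteria: {'department': 'Marketing', 'city': 'Rome'}

Checking 6 records:
  Frank Smith: {department: Engineering, city: Cairo}
  Liam Moore: {department: Marketing, city: Mumbai}
  Grace Anderson: {department: Marketing, city: Rome} <-- MATCH
  Noah Harris: {department: Marketing, city: Rome} <-- MATCH
  Dave Wilson: {department: Finance, city: Rome}
  Carol Smith: {department: Sales, city: Oslo}

Matches: ["Grace Anderson", "Noah Harris"]

["Grace Anderson", "Noah Harris"]


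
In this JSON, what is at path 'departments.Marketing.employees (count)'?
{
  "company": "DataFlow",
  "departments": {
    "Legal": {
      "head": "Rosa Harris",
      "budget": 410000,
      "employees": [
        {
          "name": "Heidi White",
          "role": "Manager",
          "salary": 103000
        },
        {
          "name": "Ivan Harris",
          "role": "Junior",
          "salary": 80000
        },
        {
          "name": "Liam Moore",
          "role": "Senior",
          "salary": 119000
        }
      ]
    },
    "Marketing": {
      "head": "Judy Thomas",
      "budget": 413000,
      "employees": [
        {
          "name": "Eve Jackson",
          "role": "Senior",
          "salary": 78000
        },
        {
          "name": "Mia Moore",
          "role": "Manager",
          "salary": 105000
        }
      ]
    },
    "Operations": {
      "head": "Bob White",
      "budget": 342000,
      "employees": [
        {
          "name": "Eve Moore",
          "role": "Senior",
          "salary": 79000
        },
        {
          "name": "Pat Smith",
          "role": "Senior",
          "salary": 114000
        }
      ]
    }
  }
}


Path: departments.Marketing.employees (count)

Navigate:
  -> departments
  -> Marketing
  -> employees (array, length 2)

2


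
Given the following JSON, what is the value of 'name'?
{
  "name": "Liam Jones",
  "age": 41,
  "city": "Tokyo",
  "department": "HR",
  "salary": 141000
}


Looking up field 'name'
Value: Liam Jones

Liam Jones


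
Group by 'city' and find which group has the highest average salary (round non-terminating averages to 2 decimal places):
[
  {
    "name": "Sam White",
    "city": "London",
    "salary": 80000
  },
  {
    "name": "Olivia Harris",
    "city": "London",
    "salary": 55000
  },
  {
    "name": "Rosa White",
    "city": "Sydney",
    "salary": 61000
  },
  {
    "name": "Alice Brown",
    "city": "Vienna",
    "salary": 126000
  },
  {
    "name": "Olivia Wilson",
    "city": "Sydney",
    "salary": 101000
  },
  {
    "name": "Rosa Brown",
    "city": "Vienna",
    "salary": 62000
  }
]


Group by: city

Groups:
  London: 2 people, avg salary = 135000/2 = $67500
  Sydney: 2 people, avg salary = 162000/2 = $81000
  Vienna: 2 people, avg salary = 188000/2 = $94000

Highest average salary: Vienna ($94000)

Vienna ($94000)


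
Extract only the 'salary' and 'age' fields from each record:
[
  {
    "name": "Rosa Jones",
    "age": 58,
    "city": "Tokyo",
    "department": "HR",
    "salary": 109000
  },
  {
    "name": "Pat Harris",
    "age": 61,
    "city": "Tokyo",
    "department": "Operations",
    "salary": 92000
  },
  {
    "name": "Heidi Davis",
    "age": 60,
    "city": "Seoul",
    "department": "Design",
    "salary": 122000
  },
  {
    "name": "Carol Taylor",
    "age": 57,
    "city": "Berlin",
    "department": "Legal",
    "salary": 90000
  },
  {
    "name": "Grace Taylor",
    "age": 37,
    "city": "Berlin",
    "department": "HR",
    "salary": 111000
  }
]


Original: 5 records with fields: name, age, city, department, salary
Keep: ['salary', 'age']
Drop: ['name', 'city', 'department']
Result: 5 records, 2 fields each

[
  {
    "salary": 109000,
    "age": 58
  },
  {
    "salary": 92000,
    "age": 61
  },
  {
    "salary": 122000,
    "age": 60
  },
  {
    "salary": 90000,
    "age": 57
  },
  {
    "salary": 111000,
    "age": 37
  }
]


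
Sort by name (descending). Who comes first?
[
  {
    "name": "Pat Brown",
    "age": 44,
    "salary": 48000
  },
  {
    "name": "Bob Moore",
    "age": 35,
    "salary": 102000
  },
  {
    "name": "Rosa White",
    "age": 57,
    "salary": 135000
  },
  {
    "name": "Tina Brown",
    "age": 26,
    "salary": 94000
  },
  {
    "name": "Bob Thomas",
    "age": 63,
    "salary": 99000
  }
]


Sort by: name (descending)

Sorted order:
  1. Tina Brown (name = Tina Brown)
  2. Rosa White (name = Rosa White)
  3. Pat Brown (name = Pat Brown)
  4. Bob Thomas (name = Bob Thomas)
  5. Bob Moore (name = Bob Moore)

First: Tina Brown

Tina Brown


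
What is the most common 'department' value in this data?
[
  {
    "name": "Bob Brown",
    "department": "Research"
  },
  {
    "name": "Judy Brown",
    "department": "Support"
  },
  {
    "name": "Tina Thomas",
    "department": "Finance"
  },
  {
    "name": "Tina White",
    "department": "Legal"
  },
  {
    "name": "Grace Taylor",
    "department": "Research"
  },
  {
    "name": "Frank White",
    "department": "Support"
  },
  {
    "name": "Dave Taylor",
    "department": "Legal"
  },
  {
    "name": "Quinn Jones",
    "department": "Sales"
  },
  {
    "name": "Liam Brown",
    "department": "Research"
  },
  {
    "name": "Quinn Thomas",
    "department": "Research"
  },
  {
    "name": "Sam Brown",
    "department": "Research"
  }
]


Counting 'department' values across 11 records:

  Research: 5 #####
  Support: 2 ##
  Legal: 2 ##
  Finance: 1 #
  Sales: 1 #

Most common: Research (5 times)

Research (5 times)


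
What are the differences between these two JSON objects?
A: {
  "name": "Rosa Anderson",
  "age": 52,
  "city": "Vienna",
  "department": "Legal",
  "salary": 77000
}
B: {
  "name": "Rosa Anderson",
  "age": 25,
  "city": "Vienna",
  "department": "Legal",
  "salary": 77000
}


Comparing each field (in key order):
  name: same
  age: DIFFERENT
  city: same
  department: same
  salary: same
Differences:
  age: 52 -> 25

1 field(s) changed

1 change: age


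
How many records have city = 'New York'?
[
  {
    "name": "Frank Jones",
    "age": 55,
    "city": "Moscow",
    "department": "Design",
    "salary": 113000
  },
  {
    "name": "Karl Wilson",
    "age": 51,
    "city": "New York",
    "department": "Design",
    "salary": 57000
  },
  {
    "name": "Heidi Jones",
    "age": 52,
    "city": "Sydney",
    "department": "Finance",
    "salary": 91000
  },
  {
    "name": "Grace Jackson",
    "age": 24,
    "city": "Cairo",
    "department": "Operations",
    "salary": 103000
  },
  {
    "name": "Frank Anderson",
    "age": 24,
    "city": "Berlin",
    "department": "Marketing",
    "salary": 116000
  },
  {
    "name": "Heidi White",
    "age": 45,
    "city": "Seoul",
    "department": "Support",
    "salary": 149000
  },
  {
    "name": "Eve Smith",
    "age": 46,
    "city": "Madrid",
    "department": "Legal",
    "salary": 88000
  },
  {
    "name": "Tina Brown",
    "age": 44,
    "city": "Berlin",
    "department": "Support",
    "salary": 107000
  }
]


Data: 8 records
Condition: city = 'New York'

Checking each record:
  Frank Jones: Moscow
  Karl Wilson: New York MATCH
  Heidi Jones: Sydney
  Grace Jackson: Cairo
  Frank Anderson: Berlin
  Heidi White: Seoul
  Eve Smith: Madrid
  Tina Brown: Berlin

Count: 1

1


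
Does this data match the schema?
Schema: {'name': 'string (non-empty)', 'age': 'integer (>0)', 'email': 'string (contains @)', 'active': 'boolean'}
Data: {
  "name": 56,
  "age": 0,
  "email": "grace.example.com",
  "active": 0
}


Validating each field against schema:
  name: FAIL (56 is not a string)
  age: FAIL (0 is not > 0)
  email: FAIL ("grace.example.com" does not contain @)
  active: FAIL (0 is not a boolean)

Result: INVALID (4 errors: name, age, email, active)

INVALID (4 errors: name, age, email, active)


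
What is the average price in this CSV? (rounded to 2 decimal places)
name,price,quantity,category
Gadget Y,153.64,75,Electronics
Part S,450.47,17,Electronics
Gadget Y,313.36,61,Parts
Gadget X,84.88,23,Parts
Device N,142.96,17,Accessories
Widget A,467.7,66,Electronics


Computing average price:
Values: [153.64, 450.47, 313.36, 84.88, 142.96, 467.7]
Sum = 1613.01
Count = 6
Average = 1613.01/6 = 268.835 exactly -> 268.84 (rounded half-up to 2 decimal places)

268.84


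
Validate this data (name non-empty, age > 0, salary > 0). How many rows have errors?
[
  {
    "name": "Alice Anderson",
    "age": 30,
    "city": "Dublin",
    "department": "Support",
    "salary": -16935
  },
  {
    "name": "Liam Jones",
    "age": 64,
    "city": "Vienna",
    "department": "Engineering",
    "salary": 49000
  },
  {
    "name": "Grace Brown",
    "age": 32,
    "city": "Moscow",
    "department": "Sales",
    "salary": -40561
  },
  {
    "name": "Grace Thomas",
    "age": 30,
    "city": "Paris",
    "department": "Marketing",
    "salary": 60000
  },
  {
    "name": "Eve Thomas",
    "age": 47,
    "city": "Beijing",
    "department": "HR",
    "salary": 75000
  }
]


Validating 5 records:
Rules: name non-empty, age > 0, salary > 0

  Row 1 (Alice Anderson): negative salary: -16935
  Row 2 (Liam Jones): OK
  Row 3 (Grace Brown): negative salary: -40561
  Row 4 (Grace Thomas): OK
  Row 5 (Eve Thomas): OK

Total errors: 2

2 errors


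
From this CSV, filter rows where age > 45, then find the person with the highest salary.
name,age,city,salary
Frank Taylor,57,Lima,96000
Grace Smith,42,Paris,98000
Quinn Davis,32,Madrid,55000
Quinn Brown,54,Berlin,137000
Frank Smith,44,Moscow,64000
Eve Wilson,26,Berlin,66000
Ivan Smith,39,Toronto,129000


Filter: age > 45
Sort by: salary (descending)

Filtered records (2):
  Quinn Brown, age 54, salary $137000
  Frank Taylor, age 57, salary $96000

Highest salary: Quinn Brown ($137000)

Quinn Brown


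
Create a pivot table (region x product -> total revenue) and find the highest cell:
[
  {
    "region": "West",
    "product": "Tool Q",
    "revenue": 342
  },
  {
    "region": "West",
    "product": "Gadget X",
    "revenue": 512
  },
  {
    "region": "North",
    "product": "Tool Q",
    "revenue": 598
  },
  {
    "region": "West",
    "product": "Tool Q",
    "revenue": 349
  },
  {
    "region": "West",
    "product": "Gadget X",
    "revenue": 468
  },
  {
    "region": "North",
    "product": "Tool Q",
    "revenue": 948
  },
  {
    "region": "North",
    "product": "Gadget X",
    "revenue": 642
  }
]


Pivot: region (rows) x product (columns) -> total revenue

     Gadget X      Tool Q      
North          642          1546  
West           980           691  

Highest: North / Tool Q = $1546

North / Tool Q = $1546


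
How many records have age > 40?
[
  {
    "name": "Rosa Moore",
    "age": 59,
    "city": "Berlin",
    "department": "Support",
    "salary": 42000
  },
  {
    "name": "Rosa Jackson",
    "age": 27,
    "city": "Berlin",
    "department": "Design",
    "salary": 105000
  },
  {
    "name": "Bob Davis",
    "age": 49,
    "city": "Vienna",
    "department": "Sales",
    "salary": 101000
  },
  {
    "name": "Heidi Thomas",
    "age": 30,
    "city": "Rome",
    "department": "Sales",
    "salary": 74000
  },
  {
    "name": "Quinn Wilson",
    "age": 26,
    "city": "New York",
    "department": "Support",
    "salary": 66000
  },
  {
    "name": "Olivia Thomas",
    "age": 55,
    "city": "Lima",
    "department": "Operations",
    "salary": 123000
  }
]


Data: 6 records
Condition: age > 40

Checking each record:
  Rosa Moore: 59 MATCH
  Rosa Jackson: 27
  Bob Davis: 49 MATCH
  Heidi Thomas: 30
  Quinn Wilson: 26
  Olivia Thomas: 55 MATCH

Count: 3

3


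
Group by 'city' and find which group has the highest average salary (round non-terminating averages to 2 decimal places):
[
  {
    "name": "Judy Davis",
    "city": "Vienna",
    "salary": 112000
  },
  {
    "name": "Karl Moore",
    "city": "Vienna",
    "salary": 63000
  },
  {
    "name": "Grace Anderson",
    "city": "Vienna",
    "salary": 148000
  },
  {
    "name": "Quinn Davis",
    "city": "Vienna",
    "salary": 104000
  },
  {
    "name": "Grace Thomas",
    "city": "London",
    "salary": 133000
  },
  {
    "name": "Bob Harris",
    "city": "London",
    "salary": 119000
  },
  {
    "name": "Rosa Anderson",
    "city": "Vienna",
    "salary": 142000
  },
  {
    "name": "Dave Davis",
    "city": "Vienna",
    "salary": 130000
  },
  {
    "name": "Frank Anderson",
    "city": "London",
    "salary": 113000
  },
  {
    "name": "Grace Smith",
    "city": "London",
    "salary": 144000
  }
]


Group by: city

Groups:
  London: 4 people, avg salary = 509000/4 = $127250
  Vienna: 6 people, avg salary = 699000/6 = $116500

Highest average salary: London ($127250)

London ($127250)


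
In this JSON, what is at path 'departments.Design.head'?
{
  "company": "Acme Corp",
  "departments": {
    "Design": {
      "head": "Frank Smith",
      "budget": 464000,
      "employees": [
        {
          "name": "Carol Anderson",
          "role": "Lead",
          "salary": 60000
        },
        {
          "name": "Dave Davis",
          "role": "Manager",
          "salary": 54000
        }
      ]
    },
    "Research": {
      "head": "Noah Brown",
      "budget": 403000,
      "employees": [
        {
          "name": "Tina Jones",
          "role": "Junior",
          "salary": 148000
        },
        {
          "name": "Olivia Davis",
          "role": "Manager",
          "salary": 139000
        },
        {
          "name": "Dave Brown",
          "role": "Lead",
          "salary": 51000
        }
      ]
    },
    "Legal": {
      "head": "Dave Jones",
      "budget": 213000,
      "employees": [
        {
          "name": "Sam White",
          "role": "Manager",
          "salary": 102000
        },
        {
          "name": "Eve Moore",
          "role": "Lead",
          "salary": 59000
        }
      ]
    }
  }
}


Path: departments.Design.head

Navigate:
  -> departments
  -> Design
  -> head = 'Frank Smith'

Frank Smith


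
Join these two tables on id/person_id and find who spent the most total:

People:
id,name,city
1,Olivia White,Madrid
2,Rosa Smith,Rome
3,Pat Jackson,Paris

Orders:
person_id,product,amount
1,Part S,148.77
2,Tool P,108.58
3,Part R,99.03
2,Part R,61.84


Join on: people.id = orders.person_id

Joined rows:
  Olivia White (Madrid) bought Part S for $148.77
  Rosa Smith (Rome) bought Tool P for $108.58
  Pat Jackson (Paris) bought Part R for $99.03
  Rosa Smith (Rome) bought Part R for $61.84

Total per person:
  Rosa Smith: $170.42
  Olivia White: $148.77
  Pat Jackson: $99.03

Top spender: Rosa Smith ($170.42)

Rosa Smith ($170.42)


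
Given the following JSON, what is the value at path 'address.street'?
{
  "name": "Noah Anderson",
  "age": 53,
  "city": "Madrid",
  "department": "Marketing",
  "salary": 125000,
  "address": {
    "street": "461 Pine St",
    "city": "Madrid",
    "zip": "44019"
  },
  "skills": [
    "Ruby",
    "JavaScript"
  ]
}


Query: address.street
Path: address -> street
Value: 461 Pine St

461 Pine St


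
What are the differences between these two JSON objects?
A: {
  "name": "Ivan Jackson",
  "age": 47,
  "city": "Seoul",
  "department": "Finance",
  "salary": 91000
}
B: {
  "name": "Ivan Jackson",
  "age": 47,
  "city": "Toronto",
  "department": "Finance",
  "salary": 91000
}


Comparing each field (in key order):
  name: same
  age: same
  city: DIFFERENT
  department: same
  salary: same
Differences:
  city: Seoul -> Toronto

1 field(s) changed

1 change: city


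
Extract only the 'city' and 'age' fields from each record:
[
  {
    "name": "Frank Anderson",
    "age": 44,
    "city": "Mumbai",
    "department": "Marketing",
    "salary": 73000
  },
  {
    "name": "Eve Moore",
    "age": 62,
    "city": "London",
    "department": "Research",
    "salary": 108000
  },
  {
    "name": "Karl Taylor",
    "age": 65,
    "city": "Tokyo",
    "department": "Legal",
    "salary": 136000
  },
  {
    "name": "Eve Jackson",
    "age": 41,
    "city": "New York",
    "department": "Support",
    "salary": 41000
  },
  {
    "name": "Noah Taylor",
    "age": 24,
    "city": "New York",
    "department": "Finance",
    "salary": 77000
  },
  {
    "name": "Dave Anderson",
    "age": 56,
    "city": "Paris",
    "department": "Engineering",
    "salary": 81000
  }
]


Original: 6 records with fields: name, age, city, department, salary
Keep: ['city', 'age']
Drop: ['name', 'department', 'salary']
Result: 6 records, 2 fields each

[
  {
    "city": "Mumbai",
    "age": 44
  },
  {
    "city": "London",
    "age": 62
  },
  {
    "city": "Tokyo",
    "age": 65
  },
  {
    "city": "New York",
    "age": 41
  },
  {
    "city": "New York",
    "age": 24
  },
  {
    "city": "Paris",
    "age": 56
  }
]


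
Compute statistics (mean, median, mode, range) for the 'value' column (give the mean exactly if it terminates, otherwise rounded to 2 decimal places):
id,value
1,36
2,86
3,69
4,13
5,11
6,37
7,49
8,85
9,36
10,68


Data: [36, 86, 69, 13, 11, 37, 49, 85, 36, 68]
Count: 10
Sum: 490
Mean: 490/10 = 49
Sorted: [11, 13, 36, 36, 37, 49, 68, 69, 85, 86]
Median: 43.0
Mode: 36 (2 times)
Range: 86 - 11 = 75
Min: 11, Max: 86

mean=49, median=43.0, mode=36, range=75
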